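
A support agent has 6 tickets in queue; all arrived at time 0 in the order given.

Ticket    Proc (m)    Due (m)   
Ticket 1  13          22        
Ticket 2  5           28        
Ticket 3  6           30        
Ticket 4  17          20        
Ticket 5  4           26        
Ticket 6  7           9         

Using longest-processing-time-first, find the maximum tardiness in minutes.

28

LPT (decreasing processing time): Ticket 4 Ticket 1 Ticket 6 Ticket 3 Ticket 2 Ticket 5.
Ticket 4: 0→17, due 20, tardiness 0
Ticket 1: 17→30, due 22, tardiness 8
Ticket 6: 30→37, due 9, tardiness 28
Ticket 3: 37→43, due 30, tardiness 13
Ticket 2: 43→48, due 28, tardiness 20
Ticket 5: 48→52, due 26, tardiness 26
Maximum = 28.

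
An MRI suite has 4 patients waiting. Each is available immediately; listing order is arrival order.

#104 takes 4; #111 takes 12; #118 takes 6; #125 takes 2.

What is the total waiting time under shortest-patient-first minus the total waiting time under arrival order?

-22

SPT (increasing processing time): #125 #104 #118 #111.
#125: waits 0, runs 0→2
#104: waits 2, runs 2→6
#118: waits 6, runs 6→12
#111: waits 12, runs 12→24
Sum = 0+2+6+12 = 20.
FIFO (arrival order): #104 #111 #118 #125.
#104: waits 0, runs 0→4
#111: waits 4, runs 4→16
#118: waits 16, runs 16→22
#125: waits 22, runs 22→24
Sum = 0+4+16+22 = 42.
Difference = 20 − 42 = -22.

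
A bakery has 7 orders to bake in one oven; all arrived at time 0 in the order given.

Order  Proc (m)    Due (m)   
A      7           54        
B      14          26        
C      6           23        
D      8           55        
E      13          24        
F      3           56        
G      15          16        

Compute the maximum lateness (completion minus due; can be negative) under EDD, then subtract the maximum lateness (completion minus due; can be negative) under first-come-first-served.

-28

EDD (increasing due date): G C E B A D F.
G: 0→15, due 16, lateness -1
C: 15→21, due 23, lateness -2
E: 21→34, due 24, lateness 10
B: 34→48, due 26, lateness 22
A: 48→55, due 54, lateness 1
D: 55→63, due 55, lateness 8
F: 63→66, due 56, lateness 10
Maximum = 22.
FIFO (arrival order): A B C D E F G.
A: 0→7, due 54, lateness -47
B: 7→21, due 26, lateness -5
C: 21→27, due 23, lateness 4
D: 27→35, due 55, lateness -20
E: 35→48, due 24, lateness 24
F: 48→51, due 56, lateness -5
G: 51→66, due 16, lateness 50
Maximum = 50.
Difference = 22 − 50 = -28.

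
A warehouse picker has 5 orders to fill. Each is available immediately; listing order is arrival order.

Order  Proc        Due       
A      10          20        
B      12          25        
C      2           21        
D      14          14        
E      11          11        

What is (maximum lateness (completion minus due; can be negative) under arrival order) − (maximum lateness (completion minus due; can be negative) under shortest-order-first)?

FIFO (arrival order): A B C D E.
A: 0→10, due 20, lateness -10
B: 10→22, due 25, lateness -3
C: 22→24, due 21, lateness 3
D: 24→38, due 14, lateness 24
E: 38→49, due 11, lateness 38
Maximum = 38.
SPT (increasing processing time): C A E B D.
C: 0→2, due 21, lateness -19
A: 2→12, due 20, lateness -8
E: 12→23, due 11, lateness 12
B: 23→35, due 25, lateness 10
D: 35→49, due 14, lateness 35
Maximum = 35.
Difference = 38 − 35 = 3.

3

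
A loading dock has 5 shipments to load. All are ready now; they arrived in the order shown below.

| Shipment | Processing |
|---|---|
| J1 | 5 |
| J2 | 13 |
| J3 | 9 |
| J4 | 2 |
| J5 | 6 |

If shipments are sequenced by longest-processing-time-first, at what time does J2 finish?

13

LPT (decreasing processing time): J2 J3 J5 J1 J4.
J2: 0→13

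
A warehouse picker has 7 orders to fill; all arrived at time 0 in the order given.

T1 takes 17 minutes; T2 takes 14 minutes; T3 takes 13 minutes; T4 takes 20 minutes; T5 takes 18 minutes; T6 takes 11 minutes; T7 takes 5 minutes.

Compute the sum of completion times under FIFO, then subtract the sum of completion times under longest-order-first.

FIFO (arrival order): T1 T2 T3 T4 T5 T6 T7.
T1: 0→17
T2: 17→31
T3: 31→44
T4: 44→64
T5: 64→82
T6: 82→93
T7: 93→98
Sum = 17+31+44+64+82+93+98 = 429.
LPT (decreasing processing time): T4 T5 T1 T2 T3 T6 T7.
T4: 0→20
T5: 20→38
T1: 38→55
T2: 55→69
T3: 69→82
T6: 82→93
T7: 93→98
Sum = 20+38+55+69+82+93+98 = 455.
Difference = 429 − 455 = -26.

-26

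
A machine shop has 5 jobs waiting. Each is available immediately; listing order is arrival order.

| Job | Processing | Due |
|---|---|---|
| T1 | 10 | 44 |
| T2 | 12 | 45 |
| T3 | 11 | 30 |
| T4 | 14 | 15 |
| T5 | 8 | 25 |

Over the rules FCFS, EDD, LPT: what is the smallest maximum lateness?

FIFO (arrival order): T1 T2 T3 T4 T5.
T1: 0→10, due 44, lateness -34
T2: 10→22, due 45, lateness -23
T3: 22→33, due 30, lateness 3
T4: 33→47, due 15, lateness 32
T5: 47→55, due 25, lateness 30
Maximum = 32.
EDD (increasing due date): T4 T5 T3 T1 T2.
T4: 0→14, due 15, lateness -1
T5: 14→22, due 25, lateness -3
T3: 22→33, due 30, lateness 3
T1: 33→43, due 44, lateness -1
T2: 43→55, due 45, lateness 10
Maximum = 10.
LPT (decreasing processing time): T4 T2 T3 T1 T5.
T4: 0→14, due 15, lateness -1
T2: 14→26, due 45, lateness -19
T3: 26→37, due 30, lateness 7
T1: 37→47, due 44, lateness 3
T5: 47→55, due 25, lateness 30
Maximum = 30.
FIFO 32, EDD 10, LPT 30 → minimum 10.

10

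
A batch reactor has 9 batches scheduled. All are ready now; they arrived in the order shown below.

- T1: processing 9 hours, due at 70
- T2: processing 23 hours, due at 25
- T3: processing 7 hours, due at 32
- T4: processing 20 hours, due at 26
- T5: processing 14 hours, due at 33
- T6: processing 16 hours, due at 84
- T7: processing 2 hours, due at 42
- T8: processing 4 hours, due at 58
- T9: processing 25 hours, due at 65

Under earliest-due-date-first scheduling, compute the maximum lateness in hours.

EDD (increasing due date): T2 T4 T3 T5 T7 T8 T9 T1 T6.
T2: 0→23, due 25, lateness -2
T4: 23→43, due 26, lateness 17
T3: 43→50, due 32, lateness 18
T5: 50→64, due 33, lateness 31
T7: 64→66, due 42, lateness 24
T8: 66→70, due 58, lateness 12
T9: 70→95, due 65, lateness 30
T1: 95→104, due 70, lateness 34
T6: 104→120, due 84, lateness 36
Maximum = 36.

36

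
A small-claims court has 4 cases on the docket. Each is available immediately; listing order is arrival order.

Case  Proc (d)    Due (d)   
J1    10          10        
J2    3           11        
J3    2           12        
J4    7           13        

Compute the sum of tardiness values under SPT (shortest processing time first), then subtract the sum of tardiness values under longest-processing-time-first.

SPT (increasing processing time): J3 J2 J4 J1.
J3: 0→2, due 12, tardiness 0
J2: 2→5, due 11, tardiness 0
J4: 5→12, due 13, tardiness 0
J1: 12→22, due 10, tardiness 12
Sum = 0+0+0+12 = 12.
LPT (decreasing processing time): J1 J4 J2 J3.
J1: 0→10, due 10, tardiness 0
J4: 10→17, due 13, tardiness 4
J2: 17→20, due 11, tardiness 9
J3: 20→22, due 12, tardiness 10
Sum = 0+4+9+10 = 23.
Difference = 12 − 23 = -11.

-11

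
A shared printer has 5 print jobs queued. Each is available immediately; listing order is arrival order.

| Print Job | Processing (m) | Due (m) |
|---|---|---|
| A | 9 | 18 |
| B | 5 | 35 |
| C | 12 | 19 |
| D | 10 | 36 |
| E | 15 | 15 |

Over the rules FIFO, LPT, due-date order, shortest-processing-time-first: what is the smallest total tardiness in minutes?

43

FIFO (arrival order): A B C D E.
A: 0→9, due 18, tardiness 0
B: 9→14, due 35, tardiness 0
C: 14→26, due 19, tardiness 7
D: 26→36, due 36, tardiness 0
E: 36→51, due 15, tardiness 36
Sum = 0+0+7+0+36 = 43.
LPT (decreasing processing time): E C D A B.
E: 0→15, due 15, tardiness 0
C: 15→27, due 19, tardiness 8
D: 27→37, due 36, tardiness 1
A: 37→46, due 18, tardiness 28
B: 46→51, due 35, tardiness 16
Sum = 0+8+1+28+16 = 53.
EDD (increasing due date): E A C B D.
E: 0→15, due 15, tardiness 0
A: 15→24, due 18, tardiness 6
C: 24→36, due 19, tardiness 17
B: 36→41, due 35, tardiness 6
D: 41→51, due 36, tardiness 15
Sum = 0+6+17+6+15 = 44.
SPT (increasing processing time): B A D C E.
B: 0→5, due 35, tardiness 0
A: 5→14, due 18, tardiness 0
D: 14→24, due 36, tardiness 0
C: 24→36, due 19, tardiness 17
E: 36→51, due 15, tardiness 36
Sum = 0+0+0+17+36 = 53.
FIFO 43, LPT 53, EDD 44, SPT 53 → minimum 43.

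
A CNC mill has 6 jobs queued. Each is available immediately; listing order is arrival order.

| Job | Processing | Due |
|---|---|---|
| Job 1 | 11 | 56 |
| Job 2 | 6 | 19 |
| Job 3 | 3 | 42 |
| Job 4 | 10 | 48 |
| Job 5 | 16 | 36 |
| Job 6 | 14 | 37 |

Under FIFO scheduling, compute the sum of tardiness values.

FIFO (arrival order): Job 1 Job 2 Job 3 Job 4 Job 5 Job 6.
Job 1: 0→11, due 56, tardiness 0
Job 2: 11→17, due 19, tardiness 0
Job 3: 17→20, due 42, tardiness 0
Job 4: 20→30, due 48, tardiness 0
Job 5: 30→46, due 36, tardiness 10
Job 6: 46→60, due 37, tardiness 23
Sum = 0+0+0+0+10+23 = 33.

33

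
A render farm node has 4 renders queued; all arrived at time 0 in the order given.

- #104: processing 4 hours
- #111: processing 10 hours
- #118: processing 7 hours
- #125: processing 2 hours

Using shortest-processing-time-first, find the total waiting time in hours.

21

SPT (increasing processing time): #125 #104 #118 #111.
#125: waits 0, runs 0→2
#104: waits 2, runs 2→6
#118: waits 6, runs 6→13
#111: waits 13, runs 13→23
Sum = 0+2+6+13 = 21.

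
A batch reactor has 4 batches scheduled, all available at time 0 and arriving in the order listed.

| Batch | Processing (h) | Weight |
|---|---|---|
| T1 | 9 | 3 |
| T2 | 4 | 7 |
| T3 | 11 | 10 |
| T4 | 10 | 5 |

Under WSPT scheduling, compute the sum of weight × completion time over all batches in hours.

405

WSPT (decreasing weight/processing-time ratio): T2 T3 T4 T1.
T2: finishes 4, weight 7, w·C = 28
T3: finishes 15, weight 10, w·C = 150
T4: finishes 25, weight 5, w·C = 125
T1: finishes 34, weight 3, w·C = 102
Sum = 28+150+125+102 = 405.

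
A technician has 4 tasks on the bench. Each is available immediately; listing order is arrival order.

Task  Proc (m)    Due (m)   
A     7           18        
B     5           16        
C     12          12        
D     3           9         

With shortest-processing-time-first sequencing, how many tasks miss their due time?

SPT (increasing processing time): D B A C.
D: 0→3, due 9, tardiness 0
B: 3→8, due 16, tardiness 0
A: 8→15, due 18, tardiness 0
C: 15→27, due 12, tardiness 15
Late tasks: 1.

1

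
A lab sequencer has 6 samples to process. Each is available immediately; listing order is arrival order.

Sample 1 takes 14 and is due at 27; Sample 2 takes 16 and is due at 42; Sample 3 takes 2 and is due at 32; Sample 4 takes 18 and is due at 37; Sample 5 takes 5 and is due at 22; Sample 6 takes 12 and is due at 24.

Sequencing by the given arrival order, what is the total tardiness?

FIFO (arrival order): Sample 1 Sample 2 Sample 3 Sample 4 Sample 5 Sample 6.
Sample 1: 0→14, due 27, tardiness 0
Sample 2: 14→30, due 42, tardiness 0
Sample 3: 30→32, due 32, tardiness 0
Sample 4: 32→50, due 37, tardiness 13
Sample 5: 50→55, due 22, tardiness 33
Sample 6: 55→67, due 24, tardiness 43
Sum = 0+0+0+13+33+43 = 89.

89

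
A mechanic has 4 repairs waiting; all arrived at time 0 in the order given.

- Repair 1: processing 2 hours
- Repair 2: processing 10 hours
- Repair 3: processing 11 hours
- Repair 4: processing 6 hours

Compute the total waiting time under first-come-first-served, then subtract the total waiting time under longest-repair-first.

FIFO (arrival order): Repair 1 Repair 2 Repair 3 Repair 4.
Repair 1: waits 0, runs 0→2
Repair 2: waits 2, runs 2→12
Repair 3: waits 12, runs 12→23
Repair 4: waits 23, runs 23→29
Sum = 0+2+12+23 = 37.
LPT (decreasing processing time): Repair 3 Repair 2 Repair 4 Repair 1.
Repair 3: waits 0, runs 0→11
Repair 2: waits 11, runs 11→21
Repair 4: waits 21, runs 21→27
Repair 1: waits 27, runs 27→29
Sum = 0+11+21+27 = 59.
Difference = 37 − 59 = -22.

-22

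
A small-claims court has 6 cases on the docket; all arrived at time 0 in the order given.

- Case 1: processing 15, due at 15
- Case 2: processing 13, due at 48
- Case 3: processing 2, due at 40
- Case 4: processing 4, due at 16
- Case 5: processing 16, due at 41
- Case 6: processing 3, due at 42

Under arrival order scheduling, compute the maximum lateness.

FIFO (arrival order): Case 1 Case 2 Case 3 Case 4 Case 5 Case 6.
Case 1: 0→15, due 15, lateness 0
Case 2: 15→28, due 48, lateness -20
Case 3: 28→30, due 40, lateness -10
Case 4: 30→34, due 16, lateness 18
Case 5: 34→50, due 41, lateness 9
Case 6: 50→53, due 42, lateness 11
Maximum = 18.

18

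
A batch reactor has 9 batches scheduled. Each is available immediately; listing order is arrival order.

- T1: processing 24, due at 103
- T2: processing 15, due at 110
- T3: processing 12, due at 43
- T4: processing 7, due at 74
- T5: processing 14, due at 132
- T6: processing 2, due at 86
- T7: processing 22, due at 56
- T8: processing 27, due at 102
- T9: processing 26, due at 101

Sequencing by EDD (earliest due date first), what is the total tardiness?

59

EDD (increasing due date): T3 T7 T4 T6 T9 T8 T1 T2 T5.
T3: 0→12, due 43, tardiness 0
T7: 12→34, due 56, tardiness 0
T4: 34→41, due 74, tardiness 0
T6: 41→43, due 86, tardiness 0
T9: 43→69, due 101, tardiness 0
T8: 69→96, due 102, tardiness 0
T1: 96→120, due 103, tardiness 17
T2: 120→135, due 110, tardiness 25
T5: 135→149, due 132, tardiness 17
Sum = 0+0+0+0+0+0+17+25+17 = 59.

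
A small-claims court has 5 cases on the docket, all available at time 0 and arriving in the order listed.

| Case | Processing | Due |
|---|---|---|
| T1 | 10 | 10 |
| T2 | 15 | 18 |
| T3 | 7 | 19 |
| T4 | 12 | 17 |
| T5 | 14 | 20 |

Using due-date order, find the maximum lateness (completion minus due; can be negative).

EDD (increasing due date): T1 T4 T2 T3 T5.
T1: 0→10, due 10, lateness 0
T4: 10→22, due 17, lateness 5
T2: 22→37, due 18, lateness 19
T3: 37→44, due 19, lateness 25
T5: 44→58, due 20, lateness 38
Maximum = 38.

38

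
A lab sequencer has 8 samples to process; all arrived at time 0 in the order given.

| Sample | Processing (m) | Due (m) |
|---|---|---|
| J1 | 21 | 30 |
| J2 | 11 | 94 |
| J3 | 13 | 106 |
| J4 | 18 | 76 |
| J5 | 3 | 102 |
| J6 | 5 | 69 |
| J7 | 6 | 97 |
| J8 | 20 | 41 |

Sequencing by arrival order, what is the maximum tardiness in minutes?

FIFO (arrival order): J1 J2 J3 J4 J5 J6 J7 J8.
J1: 0→21, due 30, tardiness 0
J2: 21→32, due 94, tardiness 0
J3: 32→45, due 106, tardiness 0
J4: 45→63, due 76, tardiness 0
J5: 63→66, due 102, tardiness 0
J6: 66→71, due 69, tardiness 2
J7: 71→77, due 97, tardiness 0
J8: 77→97, due 41, tardiness 56
Maximum = 56.

56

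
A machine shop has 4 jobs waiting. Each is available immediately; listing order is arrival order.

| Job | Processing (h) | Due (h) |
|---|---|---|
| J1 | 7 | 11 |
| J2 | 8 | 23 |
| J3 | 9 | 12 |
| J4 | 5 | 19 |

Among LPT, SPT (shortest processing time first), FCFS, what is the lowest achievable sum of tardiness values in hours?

LPT (decreasing processing time): J3 J2 J1 J4.
J3: 0→9, due 12, tardiness 0
J2: 9→17, due 23, tardiness 0
J1: 17→24, due 11, tardiness 13
J4: 24→29, due 19, tardiness 10
Sum = 0+0+13+10 = 23.
SPT (increasing processing time): J4 J1 J2 J3.
J4: 0→5, due 19, tardiness 0
J1: 5→12, due 11, tardiness 1
J2: 12→20, due 23, tardiness 0
J3: 20→29, due 12, tardiness 17
Sum = 0+1+0+17 = 18.
FIFO (arrival order): J1 J2 J3 J4.
J1: 0→7, due 11, tardiness 0
J2: 7→15, due 23, tardiness 0
J3: 15→24, due 12, tardiness 12
J4: 24→29, due 19, tardiness 10
Sum = 0+0+12+10 = 22.
LPT 23, SPT 18, FIFO 22 → minimum 18.

18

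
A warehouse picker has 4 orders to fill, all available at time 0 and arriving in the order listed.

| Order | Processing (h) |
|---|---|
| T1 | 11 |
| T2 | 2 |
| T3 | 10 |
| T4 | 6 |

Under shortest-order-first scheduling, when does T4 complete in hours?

8

SPT (increasing processing time): T2 T4 T3 T1.
T2: 0→2
T4: 2→8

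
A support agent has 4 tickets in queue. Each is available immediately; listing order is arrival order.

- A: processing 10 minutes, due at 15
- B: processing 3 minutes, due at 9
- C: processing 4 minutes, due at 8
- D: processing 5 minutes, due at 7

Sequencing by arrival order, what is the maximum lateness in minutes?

15

FIFO (arrival order): A B C D.
A: 0→10, due 15, lateness -5
B: 10→13, due 9, lateness 4
C: 13→17, due 8, lateness 9
D: 17→22, due 7, lateness 15
Maximum = 15.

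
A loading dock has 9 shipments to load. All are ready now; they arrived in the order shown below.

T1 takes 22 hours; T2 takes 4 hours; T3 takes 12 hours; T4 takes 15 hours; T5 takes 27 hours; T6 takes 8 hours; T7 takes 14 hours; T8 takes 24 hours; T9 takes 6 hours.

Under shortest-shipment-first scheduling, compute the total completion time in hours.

SPT (increasing processing time): T2 T9 T6 T3 T7 T4 T1 T8 T5.
T2: 0→4
T9: 4→10
T6: 10→18
T3: 18→30
T7: 30→44
T4: 44→59
T1: 59→81
T8: 81→105
T5: 105→132
Sum = 4+10+18+30+44+59+81+105+132 = 483.

483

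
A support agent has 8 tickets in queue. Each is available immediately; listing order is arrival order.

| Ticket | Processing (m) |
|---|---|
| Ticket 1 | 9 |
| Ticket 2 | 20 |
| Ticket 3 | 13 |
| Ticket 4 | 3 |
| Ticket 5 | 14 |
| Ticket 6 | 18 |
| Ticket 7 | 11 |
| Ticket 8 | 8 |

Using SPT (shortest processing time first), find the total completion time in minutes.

339

SPT (increasing processing time): Ticket 4 Ticket 8 Ticket 1 Ticket 7 Ticket 3 Ticket 5 Ticket 6 Ticket 2.
Ticket 4: 0→3
Ticket 8: 3→11
Ticket 1: 11→20
Ticket 7: 20→31
Ticket 3: 31→44
Ticket 5: 44→58
Ticket 6: 58→76
Ticket 2: 76→96
Sum = 3+11+20+31+44+58+76+96 = 339.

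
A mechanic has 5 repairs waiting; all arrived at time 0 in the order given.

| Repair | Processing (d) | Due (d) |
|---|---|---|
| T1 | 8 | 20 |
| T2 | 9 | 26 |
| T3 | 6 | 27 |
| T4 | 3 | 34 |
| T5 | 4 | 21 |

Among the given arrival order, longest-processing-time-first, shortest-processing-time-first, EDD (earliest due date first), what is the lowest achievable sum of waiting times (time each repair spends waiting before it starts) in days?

FIFO (arrival order): T1 T2 T3 T4 T5.
T1: waits 0, runs 0→8
T2: waits 8, runs 8→17
T3: waits 17, runs 17→23
T4: waits 23, runs 23→26
T5: waits 26, runs 26→30
Sum = 0+8+17+23+26 = 74.
LPT (decreasing processing time): T2 T1 T3 T5 T4.
T2: waits 0, runs 0→9
T1: waits 9, runs 9→17
T3: waits 17, runs 17→23
T5: waits 23, runs 23→27
T4: waits 27, runs 27→30
Sum = 0+9+17+23+27 = 76.
SPT (increasing processing time): T4 T5 T3 T1 T2.
T4: waits 0, runs 0→3
T5: waits 3, runs 3→7
T3: waits 7, runs 7→13
T1: waits 13, runs 13→21
T2: waits 21, runs 21→30
Sum = 0+3+7+13+21 = 44.
EDD (increasing due date): T1 T5 T2 T3 T4.
T1: waits 0, runs 0→8
T5: waits 8, runs 8→12
T2: waits 12, runs 12→21
T3: waits 21, runs 21→27
T4: waits 27, runs 27→30
Sum = 0+8+12+21+27 = 68.
FIFO 74, LPT 76, SPT 44, EDD 68 → minimum 44.

44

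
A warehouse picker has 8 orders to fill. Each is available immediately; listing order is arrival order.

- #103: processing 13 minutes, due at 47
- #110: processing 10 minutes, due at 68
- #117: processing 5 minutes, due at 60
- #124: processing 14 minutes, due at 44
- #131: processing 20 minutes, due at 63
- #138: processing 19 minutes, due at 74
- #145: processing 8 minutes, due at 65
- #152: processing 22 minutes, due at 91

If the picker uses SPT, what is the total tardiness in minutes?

52

SPT (increasing processing time): #117 #145 #110 #103 #124 #138 #131 #152.
#117: 0→5, due 60, tardiness 0
#145: 5→13, due 65, tardiness 0
#110: 13→23, due 68, tardiness 0
#103: 23→36, due 47, tardiness 0
#124: 36→50, due 44, tardiness 6
#138: 50→69, due 74, tardiness 0
#131: 69→89, due 63, tardiness 26
#152: 89→111, due 91, tardiness 20
Sum = 0+0+0+0+6+0+26+20 = 52.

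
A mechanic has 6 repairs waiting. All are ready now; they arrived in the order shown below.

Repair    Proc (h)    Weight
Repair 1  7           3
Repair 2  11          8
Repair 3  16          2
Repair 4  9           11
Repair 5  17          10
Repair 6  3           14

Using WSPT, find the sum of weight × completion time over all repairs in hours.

WSPT (decreasing weight/processing-time ratio): Repair 6 Repair 4 Repair 2 Repair 5 Repair 1 Repair 3.
Repair 6: finishes 3, weight 14, w·C = 42
Repair 4: finishes 12, weight 11, w·C = 132
Repair 2: finishes 23, weight 8, w·C = 184
Repair 5: finishes 40, weight 10, w·C = 400
Repair 1: finishes 47, weight 3, w·C = 141
Repair 3: finishes 63, weight 2, w·C = 126
Sum = 42+132+184+400+141+126 = 1025.

1025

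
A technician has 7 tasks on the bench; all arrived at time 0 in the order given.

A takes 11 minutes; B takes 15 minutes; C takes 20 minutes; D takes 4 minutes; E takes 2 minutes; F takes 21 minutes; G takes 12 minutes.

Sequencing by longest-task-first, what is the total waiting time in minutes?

348

LPT (decreasing processing time): F C B G A D E.
F: waits 0, runs 0→21
C: waits 21, runs 21→41
B: waits 41, runs 41→56
G: waits 56, runs 56→68
A: waits 68, runs 68→79
D: waits 79, runs 79→83
E: waits 83, runs 83→85
Sum = 0+21+41+56+68+79+83 = 348.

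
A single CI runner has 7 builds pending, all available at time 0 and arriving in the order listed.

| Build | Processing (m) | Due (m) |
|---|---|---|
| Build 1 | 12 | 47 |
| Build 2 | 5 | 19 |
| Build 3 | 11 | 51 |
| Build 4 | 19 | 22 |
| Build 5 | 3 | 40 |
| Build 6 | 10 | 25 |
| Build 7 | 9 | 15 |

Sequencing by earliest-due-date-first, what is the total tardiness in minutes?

EDD (increasing due date): Build 7 Build 2 Build 4 Build 6 Build 5 Build 1 Build 3.
Build 7: 0→9, due 15, tardiness 0
Build 2: 9→14, due 19, tardiness 0
Build 4: 14→33, due 22, tardiness 11
Build 6: 33→43, due 25, tardiness 18
Build 5: 43→46, due 40, tardiness 6
Build 1: 46→58, due 47, tardiness 11
Build 3: 58→69, due 51, tardiness 18
Sum = 0+0+11+18+6+11+18 = 64.

64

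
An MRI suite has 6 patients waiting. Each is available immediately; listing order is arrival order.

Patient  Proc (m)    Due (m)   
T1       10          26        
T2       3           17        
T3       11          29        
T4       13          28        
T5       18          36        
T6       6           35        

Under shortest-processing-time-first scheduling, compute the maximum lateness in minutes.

25

SPT (increasing processing time): T2 T6 T1 T3 T4 T5.
T2: 0→3, due 17, lateness -14
T6: 3→9, due 35, lateness -26
T1: 9→19, due 26, lateness -7
T3: 19→30, due 29, lateness 1
T4: 30→43, due 28, lateness 15
T5: 43→61, due 36, lateness 25
Maximum = 25.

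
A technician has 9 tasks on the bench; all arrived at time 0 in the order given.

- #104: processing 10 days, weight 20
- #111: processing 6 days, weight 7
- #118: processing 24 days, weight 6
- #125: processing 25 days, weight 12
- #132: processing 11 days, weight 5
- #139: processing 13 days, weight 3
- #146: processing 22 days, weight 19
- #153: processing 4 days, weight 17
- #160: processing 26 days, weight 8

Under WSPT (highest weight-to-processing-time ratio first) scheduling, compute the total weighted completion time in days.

4503

WSPT (decreasing weight/processing-time ratio): #153 #104 #111 #146 #125 #132 #160 #118 #139.
#153: finishes 4, weight 17, w·C = 68
#104: finishes 14, weight 20, w·C = 280
#111: finishes 20, weight 7, w·C = 140
#146: finishes 42, weight 19, w·C = 798
#125: finishes 67, weight 12, w·C = 804
#132: finishes 78, weight 5, w·C = 390
#160: finishes 104, weight 8, w·C = 832
#118: finishes 128, weight 6, w·C = 768
#139: finishes 141, weight 3, w·C = 423
Sum = 68+280+140+798+804+390+832+768+423 = 4503.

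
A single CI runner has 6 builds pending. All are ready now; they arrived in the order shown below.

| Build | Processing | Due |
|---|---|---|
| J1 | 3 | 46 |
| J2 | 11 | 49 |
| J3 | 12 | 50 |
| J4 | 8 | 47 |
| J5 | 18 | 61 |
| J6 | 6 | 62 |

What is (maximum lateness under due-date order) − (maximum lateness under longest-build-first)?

-16

EDD (increasing due date): J1 J4 J2 J3 J5 J6.
J1: 0→3, due 46, lateness -43
J4: 3→11, due 47, lateness -36
J2: 11→22, due 49, lateness -27
J3: 22→34, due 50, lateness -16
J5: 34→52, due 61, lateness -9
J6: 52→58, due 62, lateness -4
Maximum = -4.
LPT (decreasing processing time): J5 J3 J2 J4 J6 J1.
J5: 0→18, due 61, lateness -43
J3: 18→30, due 50, lateness -20
J2: 30→41, due 49, lateness -8
J4: 41→49, due 47, lateness 2
J6: 49→55, due 62, lateness -7
J1: 55→58, due 46, lateness 12
Maximum = 12.
Difference = -4 − 12 = -16.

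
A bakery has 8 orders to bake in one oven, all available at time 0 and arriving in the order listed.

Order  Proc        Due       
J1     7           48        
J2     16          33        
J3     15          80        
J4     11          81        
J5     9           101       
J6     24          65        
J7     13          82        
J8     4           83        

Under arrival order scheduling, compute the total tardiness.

FIFO (arrival order): J1 J2 J3 J4 J5 J6 J7 J8.
J1: 0→7, due 48, tardiness 0
J2: 7→23, due 33, tardiness 0
J3: 23→38, due 80, tardiness 0
J4: 38→49, due 81, tardiness 0
J5: 49→58, due 101, tardiness 0
J6: 58→82, due 65, tardiness 17
J7: 82→95, due 82, tardiness 13
J8: 95→99, due 83, tardiness 16
Sum = 0+0+0+0+0+17+13+16 = 46.

46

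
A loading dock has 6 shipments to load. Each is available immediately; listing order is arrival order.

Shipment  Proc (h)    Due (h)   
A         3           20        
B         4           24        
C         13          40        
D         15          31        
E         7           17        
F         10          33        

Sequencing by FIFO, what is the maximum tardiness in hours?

FIFO (arrival order): A B C D E F.
A: 0→3, due 20, tardiness 0
B: 3→7, due 24, tardiness 0
C: 7→20, due 40, tardiness 0
D: 20→35, due 31, tardiness 4
E: 35→42, due 17, tardiness 25
F: 42→52, due 33, tardiness 19
Maximum = 25.

25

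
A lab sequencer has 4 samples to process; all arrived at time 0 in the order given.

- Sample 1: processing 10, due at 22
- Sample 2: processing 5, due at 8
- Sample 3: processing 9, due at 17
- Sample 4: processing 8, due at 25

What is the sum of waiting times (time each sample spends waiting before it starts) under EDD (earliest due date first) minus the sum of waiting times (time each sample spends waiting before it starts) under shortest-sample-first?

3

EDD (increasing due date): Sample 2 Sample 3 Sample 1 Sample 4.
Sample 2: waits 0, runs 0→5
Sample 3: waits 5, runs 5→14
Sample 1: waits 14, runs 14→24
Sample 4: waits 24, runs 24→32
Sum = 0+5+14+24 = 43.
SPT (increasing processing time): Sample 2 Sample 4 Sample 3 Sample 1.
Sample 2: waits 0, runs 0→5
Sample 4: waits 5, runs 5→13
Sample 3: waits 13, runs 13→22
Sample 1: waits 22, runs 22→32
Sum = 0+5+13+22 = 40.
Difference = 43 − 40 = 3.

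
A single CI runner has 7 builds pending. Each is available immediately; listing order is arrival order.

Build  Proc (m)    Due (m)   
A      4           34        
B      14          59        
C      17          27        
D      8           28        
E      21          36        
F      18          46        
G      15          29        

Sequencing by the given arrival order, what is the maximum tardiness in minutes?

68

FIFO (arrival order): A B C D E F G.
A: 0→4, due 34, tardiness 0
B: 4→18, due 59, tardiness 0
C: 18→35, due 27, tardiness 8
D: 35→43, due 28, tardiness 15
E: 43→64, due 36, tardiness 28
F: 64→82, due 46, tardiness 36
G: 82→97, due 29, tardiness 68
Maximum = 68.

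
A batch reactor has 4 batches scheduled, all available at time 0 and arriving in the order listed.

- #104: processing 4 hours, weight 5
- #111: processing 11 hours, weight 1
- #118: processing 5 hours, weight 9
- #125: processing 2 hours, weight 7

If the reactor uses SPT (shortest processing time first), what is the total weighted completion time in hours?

SPT (increasing processing time): #125 #104 #118 #111.
#125: finishes 2, weight 7, w·C = 14
#104: finishes 6, weight 5, w·C = 30
#118: finishes 11, weight 9, w·C = 99
#111: finishes 22, weight 1, w·C = 22
Sum = 14+30+99+22 = 165.

165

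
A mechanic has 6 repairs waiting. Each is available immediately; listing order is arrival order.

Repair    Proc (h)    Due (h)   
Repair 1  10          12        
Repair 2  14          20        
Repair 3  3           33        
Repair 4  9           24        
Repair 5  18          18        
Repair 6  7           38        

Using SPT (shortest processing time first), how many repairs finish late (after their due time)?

3

SPT (increasing processing time): Repair 3 Repair 6 Repair 4 Repair 1 Repair 2 Repair 5.
Repair 3: 0→3, due 33, tardiness 0
Repair 6: 3→10, due 38, tardiness 0
Repair 4: 10→19, due 24, tardiness 0
Repair 1: 19→29, due 12, tardiness 17
Repair 2: 29→43, due 20, tardiness 23
Repair 5: 43→61, due 18, tardiness 43
Late repairs: 3.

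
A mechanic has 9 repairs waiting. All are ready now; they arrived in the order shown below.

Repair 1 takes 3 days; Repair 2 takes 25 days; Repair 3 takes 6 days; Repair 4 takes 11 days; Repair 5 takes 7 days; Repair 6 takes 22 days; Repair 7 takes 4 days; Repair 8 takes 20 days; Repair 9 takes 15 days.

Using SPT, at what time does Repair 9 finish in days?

SPT (increasing processing time): Repair 1 Repair 7 Repair 3 Repair 5 Repair 4 Repair 9 Repair 8 Repair 6 Repair 2.
Repair 1: 0→3
Repair 7: 3→7
Repair 3: 7→13
Repair 5: 13→20
Repair 4: 20→31
Repair 9: 31→46

46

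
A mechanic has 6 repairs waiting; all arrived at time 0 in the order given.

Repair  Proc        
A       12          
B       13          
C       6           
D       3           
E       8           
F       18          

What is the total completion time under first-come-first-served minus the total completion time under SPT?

44

FIFO (arrival order): A B C D E F.
A: 0→12
B: 12→25
C: 25→31
D: 31→34
E: 34→42
F: 42→60
Sum = 12+25+31+34+42+60 = 204.
SPT (increasing processing time): D C E A B F.
D: 0→3
C: 3→9
E: 9→17
A: 17→29
B: 29→42
F: 42→60
Sum = 3+9+17+29+42+60 = 160.
Difference = 204 − 160 = 44.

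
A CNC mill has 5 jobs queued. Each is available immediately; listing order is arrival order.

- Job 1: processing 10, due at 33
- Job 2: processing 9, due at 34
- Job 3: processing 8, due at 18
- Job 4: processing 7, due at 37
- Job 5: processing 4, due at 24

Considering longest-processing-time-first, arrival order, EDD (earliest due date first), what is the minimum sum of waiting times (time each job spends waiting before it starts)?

LPT (decreasing processing time): Job 1 Job 2 Job 3 Job 4 Job 5.
Job 1: waits 0, runs 0→10
Job 2: waits 10, runs 10→19
Job 3: waits 19, runs 19→27
Job 4: waits 27, runs 27→34
Job 5: waits 34, runs 34→38
Sum = 0+10+19+27+34 = 90.
FIFO (arrival order): Job 1 Job 2 Job 3 Job 4 Job 5.
Job 1: waits 0, runs 0→10
Job 2: waits 10, runs 10→19
Job 3: waits 19, runs 19→27
Job 4: waits 27, runs 27→34
Job 5: waits 34, runs 34→38
Sum = 0+10+19+27+34 = 90.
EDD (increasing due date): Job 3 Job 5 Job 1 Job 2 Job 4.
Job 3: waits 0, runs 0→8
Job 5: waits 8, runs 8→12
Job 1: waits 12, runs 12→22
Job 2: waits 22, runs 22→31
Job 4: waits 31, runs 31→38
Sum = 0+8+12+22+31 = 73.
LPT 90, FIFO 90, EDD 73 → minimum 73.

73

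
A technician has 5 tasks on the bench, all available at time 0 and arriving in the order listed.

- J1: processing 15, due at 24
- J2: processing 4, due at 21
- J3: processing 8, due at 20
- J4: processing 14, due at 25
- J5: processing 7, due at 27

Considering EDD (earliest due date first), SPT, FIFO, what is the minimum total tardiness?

32

EDD (increasing due date): J3 J2 J1 J4 J5.
J3: 0→8, due 20, tardiness 0
J2: 8→12, due 21, tardiness 0
J1: 12→27, due 24, tardiness 3
J4: 27→41, due 25, tardiness 16
J5: 41→48, due 27, tardiness 21
Sum = 0+0+3+16+21 = 40.
SPT (increasing processing time): J2 J5 J3 J4 J1.
J2: 0→4, due 21, tardiness 0
J5: 4→11, due 27, tardiness 0
J3: 11→19, due 20, tardiness 0
J4: 19→33, due 25, tardiness 8
J1: 33→48, due 24, tardiness 24
Sum = 0+0+0+8+24 = 32.
FIFO (arrival order): J1 J2 J3 J4 J5.
J1: 0→15, due 24, tardiness 0
J2: 15→19, due 21, tardiness 0
J3: 19→27, due 20, tardiness 7
J4: 27→41, due 25, tardiness 16
J5: 41→48, due 27, tardiness 21
Sum = 0+0+7+16+21 = 44.
EDD 40, SPT 32, FIFO 44 → minimum 32.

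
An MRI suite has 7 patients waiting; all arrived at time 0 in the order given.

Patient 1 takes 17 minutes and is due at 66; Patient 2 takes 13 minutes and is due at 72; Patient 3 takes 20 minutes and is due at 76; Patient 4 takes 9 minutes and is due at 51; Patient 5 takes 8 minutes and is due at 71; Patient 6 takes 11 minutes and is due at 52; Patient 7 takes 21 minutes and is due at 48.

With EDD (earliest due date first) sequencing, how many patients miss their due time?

EDD (increasing due date): Patient 7 Patient 4 Patient 6 Patient 1 Patient 5 Patient 2 Patient 3.
Patient 7: 0→21, due 48, tardiness 0
Patient 4: 21→30, due 51, tardiness 0
Patient 6: 30→41, due 52, tardiness 0
Patient 1: 41→58, due 66, tardiness 0
Patient 5: 58→66, due 71, tardiness 0
Patient 2: 66→79, due 72, tardiness 7
Patient 3: 79→99, due 76, tardiness 23
Late patients: 2.

2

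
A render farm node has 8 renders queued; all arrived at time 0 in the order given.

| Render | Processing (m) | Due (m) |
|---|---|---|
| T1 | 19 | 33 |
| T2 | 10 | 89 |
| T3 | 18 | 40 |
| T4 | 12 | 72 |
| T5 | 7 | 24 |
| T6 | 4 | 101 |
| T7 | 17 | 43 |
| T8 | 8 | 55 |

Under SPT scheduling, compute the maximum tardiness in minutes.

SPT (increasing processing time): T6 T5 T8 T2 T4 T7 T3 T1.
T6: 0→4, due 101, tardiness 0
T5: 4→11, due 24, tardiness 0
T8: 11→19, due 55, tardiness 0
T2: 19→29, due 89, tardiness 0
T4: 29→41, due 72, tardiness 0
T7: 41→58, due 43, tardiness 15
T3: 58→76, due 40, tardiness 36
T1: 76→95, due 33, tardiness 62
Maximum = 62.

62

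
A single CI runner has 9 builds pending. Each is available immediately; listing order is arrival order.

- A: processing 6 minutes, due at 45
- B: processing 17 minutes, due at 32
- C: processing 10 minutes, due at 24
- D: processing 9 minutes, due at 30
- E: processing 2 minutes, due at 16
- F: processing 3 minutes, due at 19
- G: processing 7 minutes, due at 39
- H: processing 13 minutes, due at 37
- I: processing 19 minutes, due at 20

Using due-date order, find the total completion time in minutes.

407

EDD (increasing due date): E F I C D B H G A.
E: 0→2
F: 2→5
I: 5→24
C: 24→34
D: 34→43
B: 43→60
H: 60→73
G: 73→80
A: 80→86
Sum = 2+5+24+34+43+60+73+80+86 = 407.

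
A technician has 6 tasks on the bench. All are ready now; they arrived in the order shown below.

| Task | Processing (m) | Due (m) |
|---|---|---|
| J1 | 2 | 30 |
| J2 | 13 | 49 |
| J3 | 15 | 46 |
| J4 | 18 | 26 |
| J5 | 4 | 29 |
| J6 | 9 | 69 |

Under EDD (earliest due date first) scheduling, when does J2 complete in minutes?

52

EDD (increasing due date): J4 J5 J1 J3 J2 J6.
J4: 0→18
J5: 18→22
J1: 22→24
J3: 24→39
J2: 39→52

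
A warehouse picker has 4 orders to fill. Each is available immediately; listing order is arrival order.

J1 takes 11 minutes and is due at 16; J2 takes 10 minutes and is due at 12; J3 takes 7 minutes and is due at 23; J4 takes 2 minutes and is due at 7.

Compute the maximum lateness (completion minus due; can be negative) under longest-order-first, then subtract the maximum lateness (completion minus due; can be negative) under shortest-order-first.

9

LPT (decreasing processing time): J1 J2 J3 J4.
J1: 0→11, due 16, lateness -5
J2: 11→21, due 12, lateness 9
J3: 21→28, due 23, lateness 5
J4: 28→30, due 7, lateness 23
Maximum = 23.
SPT (increasing processing time): J4 J3 J2 J1.
J4: 0→2, due 7, lateness -5
J3: 2→9, due 23, lateness -14
J2: 9→19, due 12, lateness 7
J1: 19→30, due 16, lateness 14
Maximum = 14.
Difference = 23 − 14 = 9.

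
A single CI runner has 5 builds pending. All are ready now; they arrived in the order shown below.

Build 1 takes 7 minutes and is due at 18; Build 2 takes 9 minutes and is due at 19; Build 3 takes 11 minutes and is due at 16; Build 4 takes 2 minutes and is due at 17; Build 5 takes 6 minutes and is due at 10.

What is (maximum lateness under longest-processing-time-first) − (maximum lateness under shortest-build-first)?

LPT (decreasing processing time): Build 3 Build 2 Build 1 Build 5 Build 4.
Build 3: 0→11, due 16, lateness -5
Build 2: 11→20, due 19, lateness 1
Build 1: 20→27, due 18, lateness 9
Build 5: 27→33, due 10, lateness 23
Build 4: 33→35, due 17, lateness 18
Maximum = 23.
SPT (increasing processing time): Build 4 Build 5 Build 1 Build 2 Build 3.
Build 4: 0→2, due 17, lateness -15
Build 5: 2→8, due 10, lateness -2
Build 1: 8→15, due 18, lateness -3
Build 2: 15→24, due 19, lateness 5
Build 3: 24→35, due 16, lateness 19
Maximum = 19.
Difference = 23 − 19 = 4.

4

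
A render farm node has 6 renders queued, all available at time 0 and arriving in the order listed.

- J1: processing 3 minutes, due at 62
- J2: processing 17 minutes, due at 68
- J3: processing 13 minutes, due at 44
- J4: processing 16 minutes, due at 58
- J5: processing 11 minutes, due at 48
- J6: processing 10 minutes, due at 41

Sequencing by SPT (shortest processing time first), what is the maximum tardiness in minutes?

SPT (increasing processing time): J1 J6 J5 J3 J4 J2.
J1: 0→3, due 62, tardiness 0
J6: 3→13, due 41, tardiness 0
J5: 13→24, due 48, tardiness 0
J3: 24→37, due 44, tardiness 0
J4: 37→53, due 58, tardiness 0
J2: 53→70, due 68, tardiness 2
Maximum = 2.

2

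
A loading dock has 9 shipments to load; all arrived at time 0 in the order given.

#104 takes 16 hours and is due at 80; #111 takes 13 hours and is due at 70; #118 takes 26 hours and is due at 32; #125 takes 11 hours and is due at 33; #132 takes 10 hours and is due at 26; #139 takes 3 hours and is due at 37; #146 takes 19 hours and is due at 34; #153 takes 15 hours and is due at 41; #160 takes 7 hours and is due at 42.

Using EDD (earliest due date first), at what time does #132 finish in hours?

EDD (increasing due date): #132 #118 #125 #146 #139 #153 #160 #111 #104.
#132: 0→10

10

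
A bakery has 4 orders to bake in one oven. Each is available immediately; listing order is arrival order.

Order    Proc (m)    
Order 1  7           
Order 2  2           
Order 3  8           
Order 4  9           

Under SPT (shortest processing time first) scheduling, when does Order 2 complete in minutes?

2

SPT (increasing processing time): Order 2 Order 1 Order 3 Order 4.
Order 2: 0→2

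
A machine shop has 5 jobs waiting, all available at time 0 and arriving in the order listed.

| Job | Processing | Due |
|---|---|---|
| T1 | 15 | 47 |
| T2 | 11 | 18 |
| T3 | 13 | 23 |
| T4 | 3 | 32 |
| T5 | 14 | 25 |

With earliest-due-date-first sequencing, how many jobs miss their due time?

4

EDD (increasing due date): T2 T3 T5 T4 T1.
T2: 0→11, due 18, tardiness 0
T3: 11→24, due 23, tardiness 1
T5: 24→38, due 25, tardiness 13
T4: 38→41, due 32, tardiness 9
T1: 41→56, due 47, tardiness 9
Late jobs: 4.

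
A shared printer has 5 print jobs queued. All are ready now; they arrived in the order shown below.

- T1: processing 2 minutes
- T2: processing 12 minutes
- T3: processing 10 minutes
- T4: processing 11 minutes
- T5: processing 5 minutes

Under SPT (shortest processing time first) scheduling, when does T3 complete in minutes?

17

SPT (increasing processing time): T1 T5 T3 T4 T2.
T1: 0→2
T5: 2→7
T3: 7→17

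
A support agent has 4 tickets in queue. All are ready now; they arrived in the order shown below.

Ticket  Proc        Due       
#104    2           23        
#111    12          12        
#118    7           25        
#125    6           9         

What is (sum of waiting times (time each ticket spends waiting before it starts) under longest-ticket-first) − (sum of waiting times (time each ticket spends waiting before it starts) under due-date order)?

LPT (decreasing processing time): #111 #118 #125 #104.
#111: waits 0, runs 0→12
#118: waits 12, runs 12→19
#125: waits 19, runs 19→25
#104: waits 25, runs 25→27
Sum = 0+12+19+25 = 56.
EDD (increasing due date): #125 #111 #104 #118.
#125: waits 0, runs 0→6
#111: waits 6, runs 6→18
#104: waits 18, runs 18→20
#118: waits 20, runs 20→27
Sum = 0+6+18+20 = 44.
Difference = 56 − 44 = 12.

12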